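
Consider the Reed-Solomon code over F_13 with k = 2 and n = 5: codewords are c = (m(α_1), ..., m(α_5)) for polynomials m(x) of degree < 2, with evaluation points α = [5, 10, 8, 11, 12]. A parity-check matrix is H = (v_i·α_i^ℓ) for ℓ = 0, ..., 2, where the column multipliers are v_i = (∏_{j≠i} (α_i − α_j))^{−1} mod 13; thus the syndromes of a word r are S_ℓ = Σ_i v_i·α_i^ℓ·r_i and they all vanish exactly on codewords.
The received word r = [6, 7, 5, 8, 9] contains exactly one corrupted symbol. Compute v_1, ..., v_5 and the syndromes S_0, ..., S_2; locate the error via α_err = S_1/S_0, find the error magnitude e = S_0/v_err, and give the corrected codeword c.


S = (5, 12, 8), error at position 1, error magnitude e = 4, c = [2, 7, 5, 8, 9].

Step 1: column multipliers v_i = (∏_{j≠i}(α_i − α_j))^{−1} mod 13.
  i = 1 (α = 5): (5−10)(5−8)(5−11)(5−12) = (−5)·(−3)·(−6)·(−7) = 630 ≡ 6, so v_1 = 6^{−1} = 11 (mod 13).
  i = 2 (α = 10): (10−5)(10−8)(10−11)(10−12) = 5·2·(−1)·(−2) = 20 ≡ 7, so v_2 = 7^{−1} = 2 (mod 13).
  i = 3 (α = 8): (8−5)(8−10)(8−11)(8−12) = 3·(−2)·(−3)·(−4) = −72 ≡ 6, so v_3 = 6^{−1} = 11 (mod 13).
  i = 4 (α = 11): (11−5)(11−10)(11−8)(11−12) = 6·1·3·(−1) = −18 ≡ 8, so v_4 = 8^{−1} = 5 (mod 13).
  i = 5 (α = 12): (12−5)(12−10)(12−8)(12−11) = 7·2·4·1 = 56 ≡ 4, so v_5 = 4^{−1} = 10 (mod 13).
  v = [11, 2, 11, 5, 10].
Step 2: syndromes of r = [6, 7, 5, 8, 9] (all sums mod 13).
  S_0 = Σ v_i r_i = 11·6 + 2·7 + 11·5 + 5·8 + 10·9 = 265 ≡ 5.
  S_1 = Σ v_i α_i r_i = 11·5·6 + 2·10·7 + 11·8·5 + 5·11·8 + 10·12·9 = 2430 ≡ 12.
  α_i^2 mod 13 = [12, 9, 12, 4, 1].
  S_2 = Σ v_i α_i^2 r_i = 11·12·6 + 2·9·7 + 11·12·5 + 5·4·8 + 10·1·9 = 1828 ≡ 8.
  S = (5, 12, 8) ≠ 0, so r is not a codeword (an error is present).
Step 3: locate the error. For a single error e at position i, S_ℓ = v_i·e·α_i^ℓ, so α_err = S_1/S_0.
  S_0^{−1} = 5^{−1} = 8 (mod 13), so α_err = 12·8 = 96 ≡ 5 = α_1. Error position i = 1.
  Consistency check: S_2/S_1 = 8·12 = 96 ≡ 5 = α_err ✓ (single-error assumption holds).
Step 4: error magnitude e = S_0/v_1 = S_0·∏_{j≠1}(α_1 − α_j) = 5·6 = 30 ≡ 4 (mod 13).
Step 5: correct position 1: c_1 = r_1 − e = 6 − 4 ≡ 2 (mod 13). Hence c = [2, 7, 5, 8, 9].
  Check: interpolating c through the α_i gives m(x) = 10 + 1·x (degree < 2) with m(α_i) = c_i for every i, so c is indeed a codeword.


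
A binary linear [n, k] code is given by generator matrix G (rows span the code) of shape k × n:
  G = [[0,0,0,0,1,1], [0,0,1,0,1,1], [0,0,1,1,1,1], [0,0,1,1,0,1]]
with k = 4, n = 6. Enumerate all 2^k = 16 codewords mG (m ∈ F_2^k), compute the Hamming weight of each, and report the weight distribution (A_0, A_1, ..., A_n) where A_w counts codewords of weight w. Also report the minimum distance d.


Weight distribution: A_0 = 1, A_1 = 4, A_2 = 6, A_3 = 4, A_4 = 1. Minimum distance d = 1.

Enumerate all 2^4 = 16 messages m ∈ F_2^4.
For each, compute codeword c = mG in F_2^6, then tally its weight.
  m = 0000 → c = 000000, weight = 0.
  m = 1000 → c = 000011, weight = 2.
  m = 0100 → c = 001011, weight = 3.
  m = 1100 → c = 001000, weight = 1.
  m = 0010 → c = 001111, weight = 4.
  m = 1010 → c = 001100, weight = 2.
  m = 0110 → c = 000100, weight = 1.
  m = 1110 → c = 000111, weight = 3.
  m = 0001 → c = 001101, weight = 3.
  m = 1001 → c = 001110, weight = 3.
  m = 0101 → c = 000110, weight = 2.
  m = 1101 → c = 000101, weight = 2.
  m = 0011 → c = 000010, weight = 1.
  m = 1011 → c = 000001, weight = 1.
  m = 0111 → c = 001001, weight = 2.
  m = 1111 → c = 001010, weight = 2.
Tally weights:
  weight 0: 1 codewords.
  weight 1: 4 codewords.
  weight 2: 6 codewords.
  weight 3: 4 codewords.
  weight 4: 1 codewords.
Minimum distance d = smallest w > 0 with A_w > 0 = 1.
Sanity: Σ A_w = 16 = 2^4 = 16 ✓.


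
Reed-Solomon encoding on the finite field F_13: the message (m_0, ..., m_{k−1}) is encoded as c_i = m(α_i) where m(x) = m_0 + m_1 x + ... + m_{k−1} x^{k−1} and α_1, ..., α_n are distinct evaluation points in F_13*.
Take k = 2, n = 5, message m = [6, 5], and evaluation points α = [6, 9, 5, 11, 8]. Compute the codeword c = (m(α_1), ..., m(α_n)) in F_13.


c = [10, 12, 5, 9, 7]

Message polynomial: m(x) = 6 + 5·x (mod 13).
For each evaluation point α_i, compute m(α_i) mod 13:
  α_1 = 6: Horner steps 5 → 10, so m(6) = 10.
  α_2 = 9: Horner steps 5 → 12, so m(9) = 12.
  α_3 = 5: Horner steps 5 → 5, so m(5) = 5.
  α_4 = 11: Horner steps 5 → 9, so m(11) = 9.
  α_5 = 8: Horner steps 5 → 7, so m(8) = 7.
Codeword c = [10, 12, 5, 9, 7] ∈ F_13^5.


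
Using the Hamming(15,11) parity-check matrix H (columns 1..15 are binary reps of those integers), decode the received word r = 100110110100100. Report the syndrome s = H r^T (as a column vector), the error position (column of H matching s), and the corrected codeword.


s = (1, 0, 0, 0)^T, error position = 8, corrected codeword c = 100110100100100

Compute s = H r^T mod 2 one row at a time:
  s_1 = 1 + 0 + 1 + 0 + 0 + 1 + 0 + 0 = 3 ≡ 1 (mod 2).
  s_2 = 1 + 1 + 0 + 1 + 0 + 1 + 0 + 0 = 4 ≡ 0 (mod 2).
  s_3 = 0 + 0 + 0 + 1 + 1 + 0 + 0 + 0 = 2 ≡ 0 (mod 2).
  s_4 = 1 + 0 + 1 + 1 + 0 + 0 + 1 + 0 = 4 ≡ 0 (mod 2).
s = (1, 0, 0, 0)^T — this equals column 8 of H (binary 1000), so error is at position 8.
Correct: flip bit 8 of r = 100110110100100 to get c = 100110100100100.


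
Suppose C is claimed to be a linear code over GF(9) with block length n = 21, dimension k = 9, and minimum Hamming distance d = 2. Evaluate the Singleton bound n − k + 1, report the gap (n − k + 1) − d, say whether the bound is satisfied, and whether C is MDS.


Singleton RHS = n − k + 1 = 13, slack = 11, bound satisfied, not MDS.

Singleton bound: d ≤ n − k + 1.
Here n = 21, k = 9, so n − k + 1 = 13.
Given d = 2, check d ≤ 13: YES.
Slack = (n − k + 1) − d = 11.
The code is NOT MDS (slack = 11 > 0).
Description: the claimed parameters are [21, 9, 2]_9; such a code would be non-MDS.


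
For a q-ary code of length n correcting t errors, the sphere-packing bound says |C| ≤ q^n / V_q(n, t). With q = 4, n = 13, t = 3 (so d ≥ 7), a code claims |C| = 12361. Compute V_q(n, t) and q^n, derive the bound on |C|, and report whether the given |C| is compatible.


V_q(n, t) = 8464, q^n = 67108864, Hamming bound = 7928, |C| = 12361 > bound (violated).

Step 1: Compute V_q(n, t) = Σ_{j=0}^3 C(n, j) (q−1)^j.
  j = 0: C(13,0)·(3)^0 = 1·1 = 1.
  j = 1: C(13,1)·(3)^1 = 13·3 = 39.
  j = 2: C(13,2)·(3)^2 = 78·9 = 702.
  j = 3: C(13,3)·(3)^3 = 286·27 = 7722.
  V_q(n, t) = 1 + 39 + 702 + 7722 = 8464.
Step 2: q^n = 4^13 = 67108864.
Step 3: Hamming bound ⌊q^n / V_q(n,t)⌋ = ⌊67108864/8464⌋ = 7928.
Step 4: Compare |C| = 12361 to 7928: violated.
The claimed |C| lies above the Hamming bound, so no 4-ary code of length 13 with d ≥ 7 can have 12361 codewords.


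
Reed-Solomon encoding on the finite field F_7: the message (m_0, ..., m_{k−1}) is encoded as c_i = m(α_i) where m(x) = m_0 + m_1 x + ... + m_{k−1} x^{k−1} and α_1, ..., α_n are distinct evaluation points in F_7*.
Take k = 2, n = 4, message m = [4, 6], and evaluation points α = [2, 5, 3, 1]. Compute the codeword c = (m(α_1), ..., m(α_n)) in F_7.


c = [2, 6, 1, 3]

Message polynomial: m(x) = 4 + 6·x (mod 7).
For each evaluation point α_i, compute m(α_i) mod 7:
  α_1 = 2: Horner steps 6 → 2, so m(2) = 2.
  α_2 = 5: Horner steps 6 → 6, so m(5) = 6.
  α_3 = 3: Horner steps 6 → 1, so m(3) = 1.
  α_4 = 1: Horner steps 6 → 3, so m(1) = 3.
Codeword c = [2, 6, 1, 3] ∈ F_7^4.


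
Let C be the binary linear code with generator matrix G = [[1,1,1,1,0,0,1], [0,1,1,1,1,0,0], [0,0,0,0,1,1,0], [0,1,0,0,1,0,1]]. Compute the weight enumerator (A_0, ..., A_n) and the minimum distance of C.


Weight distribution: A_0 = 1, A_2 = 2, A_3 = 5, A_4 = 5, A_5 = 2, A_7 = 1. Minimum distance d = 2.

Enumerate all 2^4 = 16 messages m ∈ F_2^4.
For each, compute codeword c = mG in F_2^7, then tally its weight.
  m = 0000 → c = 0000000, weight = 0.
  m = 1000 → c = 1111001, weight = 5.
  m = 0100 → c = 0111100, weight = 4.
  m = 1100 → c = 1000101, weight = 3.
  m = 0010 → c = 0000110, weight = 2.
  m = 1010 → c = 1111111, weight = 7.
  m = 0110 → c = 0111010, weight = 4.
  m = 1110 → c = 1000011, weight = 3.
  m = 0001 → c = 0100101, weight = 3.
  m = 1001 → c = 1011100, weight = 4.
  m = 0101 → c = 0011001, weight = 3.
  m = 1101 → c = 1100000, weight = 2.
  m = 0011 → c = 0100011, weight = 3.
  m = 1011 → c = 1011010, weight = 4.
  m = 0111 → c = 0011111, weight = 5.
  m = 1111 → c = 1100110, weight = 4.
Tally weights:
  weight 0: 1 codewords.
  weight 2: 2 codewords.
  weight 3: 5 codewords.
  weight 4: 5 codewords.
  weight 5: 2 codewords.
  weight 7: 1 codewords.
Minimum distance d = smallest w > 0 with A_w > 0 = 2.
Sanity: Σ A_w = 16 = 2^4 = 16 ✓.


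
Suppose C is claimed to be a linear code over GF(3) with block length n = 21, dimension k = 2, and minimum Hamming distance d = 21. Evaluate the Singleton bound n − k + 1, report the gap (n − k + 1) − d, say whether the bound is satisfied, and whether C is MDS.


Singleton RHS = n − k + 1 = 20, slack = -1, bound violated (no such code; not MDS).

Singleton bound: d ≤ n − k + 1.
Here n = 21, k = 2, so n − k + 1 = 20.
Given d = 21, check d ≤ 20: NO.
Slack = (n − k + 1) − d = -1.
The slack is negative: d = 21 exceeds n − k + 1 = 20 by 1, so the Singleton bound is violated and no linear [21, 2, 21]_3 code can exist. In particular it is not MDS (MDS requires d = n − k + 1 exactly).
Description: the claimed parameters are [21, 2, 21]_3; such a code would be impossible (violates the Singleton bound).


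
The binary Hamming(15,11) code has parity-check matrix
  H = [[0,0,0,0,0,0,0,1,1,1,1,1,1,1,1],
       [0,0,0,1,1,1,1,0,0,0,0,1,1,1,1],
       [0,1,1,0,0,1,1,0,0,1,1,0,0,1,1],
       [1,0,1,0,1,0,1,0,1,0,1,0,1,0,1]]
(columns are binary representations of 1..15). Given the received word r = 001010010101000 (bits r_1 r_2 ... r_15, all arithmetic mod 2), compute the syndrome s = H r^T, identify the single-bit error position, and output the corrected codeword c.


s = (1, 0, 0, 0)^T, error position = 8, corrected codeword c = 001010000101000

Compute s = H r^T mod 2 one row at a time:
  s_1 = 1 + 0 + 1 + 0 + 1 + 0 + 0 + 0 = 3 ≡ 1 (mod 2).
  s_2 = 0 + 1 + 0 + 0 + 1 + 0 + 0 + 0 = 2 ≡ 0 (mod 2).
  s_3 = 0 + 1 + 0 + 0 + 1 + 0 + 0 + 0 = 2 ≡ 0 (mod 2).
  s_4 = 0 + 1 + 1 + 0 + 0 + 0 + 0 + 0 = 2 ≡ 0 (mod 2).
s = (1, 0, 0, 0)^T — this equals column 8 of H (binary 1000), so error is at position 8.
Correct: flip bit 8 of r = 001010010101000 to get c = 001010000101000.


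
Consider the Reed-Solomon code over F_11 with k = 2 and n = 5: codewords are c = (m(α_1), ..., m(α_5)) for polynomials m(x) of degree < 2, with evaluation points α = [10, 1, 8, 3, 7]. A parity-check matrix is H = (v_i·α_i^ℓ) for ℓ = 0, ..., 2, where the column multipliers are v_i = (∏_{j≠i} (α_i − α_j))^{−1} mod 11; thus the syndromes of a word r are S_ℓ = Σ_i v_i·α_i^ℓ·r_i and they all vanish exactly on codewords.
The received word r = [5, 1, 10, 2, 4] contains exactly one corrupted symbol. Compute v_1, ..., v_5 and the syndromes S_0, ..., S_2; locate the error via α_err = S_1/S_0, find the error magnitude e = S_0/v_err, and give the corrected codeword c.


S = (4, 7, 4), error at position 1, error magnitude e = 5, c = [0, 1, 10, 2, 4].

Step 1: column multipliers v_i = (∏_{j≠i}(α_i − α_j))^{−1} mod 11.
  i = 1 (α = 10): (10−1)(10−8)(10−3)(10−7) = 9·2·7·3 = 378 ≡ 4, so v_1 = 4^{−1} = 3 (mod 11).
  i = 2 (α = 1): (1−10)(1−8)(1−3)(1−7) = (−9)·(−7)·(−2)·(−6) = 756 ≡ 8, so v_2 = 8^{−1} = 7 (mod 11).
  i = 3 (α = 8): (8−10)(8−1)(8−3)(8−7) = (−2)·7·5·1 = −70 ≡ 7, so v_3 = 7^{−1} = 8 (mod 11).
  i = 4 (α = 3): (3−10)(3−1)(3−8)(3−7) = (−7)·2·(−5)·(−4) = −280 ≡ 6, so v_4 = 6^{−1} = 2 (mod 11).
  i = 5 (α = 7): (7−10)(7−1)(7−8)(7−3) = (−3)·6·(−1)·4 = 72 ≡ 6, so v_5 = 6^{−1} = 2 (mod 11).
  v = [3, 7, 8, 2, 2].
Step 2: syndromes of r = [5, 1, 10, 2, 4] (all sums mod 11).
  S_0 = Σ v_i r_i = 3·5 + 7·1 + 8·10 + 2·2 + 2·4 = 114 ≡ 4.
  S_1 = Σ v_i α_i r_i = 3·10·5 + 7·1·1 + 8·8·10 + 2·3·2 + 2·7·4 = 865 ≡ 7.
  α_i^2 mod 11 = [1, 1, 9, 9, 5].
  S_2 = Σ v_i α_i^2 r_i = 3·1·5 + 7·1·1 + 8·9·10 + 2·9·2 + 2·5·4 = 818 ≡ 4.
  S = (4, 7, 4) ≠ 0, so r is not a codeword (an error is present).
Step 3: locate the error. For a single error e at position i, S_ℓ = v_i·e·α_i^ℓ, so α_err = S_1/S_0.
  S_0^{−1} = 4^{−1} = 3 (mod 11), so α_err = 7·3 = 21 ≡ 10 = α_1. Error position i = 1.
  Consistency check: S_2/S_1 = 4·8 = 32 ≡ 10 = α_err ✓ (single-error assumption holds).
Step 4: error magnitude e = S_0/v_1 = S_0·∏_{j≠1}(α_1 − α_j) = 4·4 = 16 ≡ 5 (mod 11).
Step 5: correct position 1: c_1 = r_1 − e = 5 − 5 ≡ 0 (mod 11). Hence c = [0, 1, 10, 2, 4].
  Check: interpolating c through the α_i gives m(x) = 6 + 6·x (degree < 2) with m(α_i) = c_i for every i, so c is indeed a codeword.


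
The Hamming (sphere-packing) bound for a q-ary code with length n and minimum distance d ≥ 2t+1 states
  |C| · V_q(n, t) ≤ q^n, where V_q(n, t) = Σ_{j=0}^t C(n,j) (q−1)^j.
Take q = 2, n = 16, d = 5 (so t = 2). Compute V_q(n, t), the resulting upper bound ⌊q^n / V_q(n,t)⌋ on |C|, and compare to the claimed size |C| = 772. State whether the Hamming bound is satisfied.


V_q(n, t) = 137, q^n = 65536, Hamming bound = 478, |C| = 772 > bound (violated).

Step 1: Compute V_q(n, t) = Σ_{j=0}^2 C(n, j) (q−1)^j.
  j = 0: C(16,0)·(1)^0 = 1·1 = 1.
  j = 1: C(16,1)·(1)^1 = 16·1 = 16.
  j = 2: C(16,2)·(1)^2 = 120·1 = 120.
  V_q(n, t) = 1 + 16 + 120 = 137.
Step 2: q^n = 2^16 = 65536.
Step 3: Hamming bound ⌊q^n / V_q(n,t)⌋ = ⌊65536/137⌋ = 478.
Step 4: Compare |C| = 772 to 478: violated.
The claimed |C| lies above the Hamming bound, so no 2-ary code of length 16 with d ≥ 5 can have 772 codewords.


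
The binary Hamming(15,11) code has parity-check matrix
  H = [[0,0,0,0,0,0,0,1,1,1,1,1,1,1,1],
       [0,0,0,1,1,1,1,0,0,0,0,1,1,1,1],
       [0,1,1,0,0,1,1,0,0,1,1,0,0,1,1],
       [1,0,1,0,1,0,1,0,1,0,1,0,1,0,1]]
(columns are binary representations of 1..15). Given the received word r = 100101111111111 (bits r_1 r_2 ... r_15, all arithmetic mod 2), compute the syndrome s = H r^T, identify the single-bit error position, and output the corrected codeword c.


s = (0, 1, 0, 0)^T, error position = 4, corrected codeword c = 100001111111111

Compute s = H r^T mod 2 one row at a time:
  s_1 = 1 + 1 + 1 + 1 + 1 + 1 + 1 + 1 = 8 ≡ 0 (mod 2).
  s_2 = 1 + 0 + 1 + 1 + 1 + 1 + 1 + 1 = 7 ≡ 1 (mod 2).
  s_3 = 0 + 0 + 1 + 1 + 1 + 1 + 1 + 1 = 6 ≡ 0 (mod 2).
  s_4 = 1 + 0 + 0 + 1 + 1 + 1 + 1 + 1 = 6 ≡ 0 (mod 2).
s = (0, 1, 0, 0)^T — this equals column 4 of H (binary 0100), so error is at position 4.
Correct: flip bit 4 of r = 100101111111111 to get c = 100001111111111.


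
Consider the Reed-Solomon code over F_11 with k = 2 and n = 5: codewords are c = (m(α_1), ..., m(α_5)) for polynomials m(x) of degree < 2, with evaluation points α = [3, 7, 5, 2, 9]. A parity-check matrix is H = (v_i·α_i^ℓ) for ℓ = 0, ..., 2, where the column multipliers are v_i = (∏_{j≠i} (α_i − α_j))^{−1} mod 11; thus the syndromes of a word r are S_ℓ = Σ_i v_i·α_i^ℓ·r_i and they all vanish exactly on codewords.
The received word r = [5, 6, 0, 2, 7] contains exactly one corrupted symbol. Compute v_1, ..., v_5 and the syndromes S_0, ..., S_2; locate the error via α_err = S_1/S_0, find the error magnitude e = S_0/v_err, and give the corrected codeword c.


S = (1, 9, 4), error at position 5, error magnitude e = 6, c = [5, 6, 0, 2, 1].

Step 1: column multipliers v_i = (∏_{j≠i}(α_i − α_j))^{−1} mod 11.
  i = 1 (α = 3): (3−7)(3−5)(3−2)(3−9) = (−4)·(−2)·1·(−6) = −48 ≡ 7, so v_1 = 7^{−1} = 8 (mod 11).
  i = 2 (α = 7): (7−3)(7−5)(7−2)(7−9) = 4·2·5·(−2) = −80 ≡ 8, so v_2 = 8^{−1} = 7 (mod 11).
  i = 3 (α = 5): (5−3)(5−7)(5−2)(5−9) = 2·(−2)·3·(−4) = 48 ≡ 4, so v_3 = 4^{−1} = 3 (mod 11).
  i = 4 (α = 2): (2−3)(2−7)(2−5)(2−9) = (−1)·(−5)·(−3)·(−7) = 105 ≡ 6, so v_4 = 6^{−1} = 2 (mod 11).
  i = 5 (α = 9): (9−3)(9−7)(9−5)(9−2) = 6·2·4·7 = 336 ≡ 6, so v_5 = 6^{−1} = 2 (mod 11).
  v = [8, 7, 3, 2, 2].
Step 2: syndromes of r = [5, 6, 0, 2, 7] (all sums mod 11).
  S_0 = Σ v_i r_i = 8·5 + 7·6 + 3·0 + 2·2 + 2·7 = 100 ≡ 1.
  S_1 = Σ v_i α_i r_i = 8·3·5 + 7·7·6 + 3·5·0 + 2·2·2 + 2·9·7 = 548 ≡ 9.
  α_i^2 mod 11 = [9, 5, 3, 4, 4].
  S_2 = Σ v_i α_i^2 r_i = 8·9·5 + 7·5·6 + 3·3·0 + 2·4·2 + 2·4·7 = 642 ≡ 4.
  S = (1, 9, 4) ≠ 0, so r is not a codeword (an error is present).
Step 3: locate the error. For a single error e at position i, S_ℓ = v_i·e·α_i^ℓ, so α_err = S_1/S_0.
  S_0^{−1} = 1^{−1} = 1 (mod 11), so α_err = 9·1 = 9 ≡ 9 = α_5. Error position i = 5.
  Consistency check: S_2/S_1 = 4·5 = 20 ≡ 9 = α_err ✓ (single-error assumption holds).
Step 4: error magnitude e = S_0/v_5 = S_0·∏_{j≠5}(α_5 − α_j) = 1·6 = 6 ≡ 6 (mod 11).
Step 5: correct position 5: c_5 = r_5 − e = 7 − 6 ≡ 1 (mod 11). Hence c = [5, 6, 0, 2, 1].
  Check: interpolating c through the α_i gives m(x) = 7 + 3·x (degree < 2) with m(α_i) = c_i for every i, so c is indeed a codeword.


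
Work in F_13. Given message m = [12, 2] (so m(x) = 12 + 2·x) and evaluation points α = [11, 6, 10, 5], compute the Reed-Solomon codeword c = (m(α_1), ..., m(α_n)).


c = [8, 11, 6, 9]

Message polynomial: m(x) = 12 + 2·x (mod 13).
For each evaluation point α_i, compute m(α_i) mod 13:
  α_1 = 11: Horner steps 2 → 8, so m(11) = 8.
  α_2 = 6: Horner steps 2 → 11, so m(6) = 11.
  α_3 = 10: Horner steps 2 → 6, so m(10) = 6.
  α_4 = 5: Horner steps 2 → 9, so m(5) = 9.
Codeword c = [8, 11, 6, 9] ∈ F_13^4.


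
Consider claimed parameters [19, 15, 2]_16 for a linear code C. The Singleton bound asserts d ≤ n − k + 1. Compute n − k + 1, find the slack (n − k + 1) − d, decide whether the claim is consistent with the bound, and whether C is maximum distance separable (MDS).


Singleton RHS = n − k + 1 = 5, slack = 3, bound satisfied, not MDS.

Singleton bound: d ≤ n − k + 1.
Here n = 19, k = 15, so n − k + 1 = 5.
Given d = 2, check d ≤ 5: YES.
Slack = (n − k + 1) − d = 3.
The code is NOT MDS (slack = 3 > 0).
Description: the claimed parameters are [19, 15, 2]_16; such a code would be non-MDS.


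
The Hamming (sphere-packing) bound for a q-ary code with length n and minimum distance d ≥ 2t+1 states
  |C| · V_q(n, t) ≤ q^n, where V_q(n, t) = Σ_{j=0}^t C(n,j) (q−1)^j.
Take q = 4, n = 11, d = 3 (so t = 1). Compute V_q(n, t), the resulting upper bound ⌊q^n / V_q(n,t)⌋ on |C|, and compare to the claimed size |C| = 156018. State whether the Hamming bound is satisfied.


V_q(n, t) = 34, q^n = 4194304, Hamming bound = 123361, |C| = 156018 > bound (violated).

Step 1: Compute V_q(n, t) = Σ_{j=0}^1 C(n, j) (q−1)^j.
  j = 0: C(11,0)·(3)^0 = 1·1 = 1.
  j = 1: C(11,1)·(3)^1 = 11·3 = 33.
  V_q(n, t) = 1 + 33 = 34.
Step 2: q^n = 4^11 = 4194304.
Step 3: Hamming bound ⌊q^n / V_q(n,t)⌋ = ⌊4194304/34⌋ = 123361.
Step 4: Compare |C| = 156018 to 123361: violated.
The claimed |C| lies above the Hamming bound, so no 4-ary code of length 11 with d ≥ 3 can have 156018 codewords.


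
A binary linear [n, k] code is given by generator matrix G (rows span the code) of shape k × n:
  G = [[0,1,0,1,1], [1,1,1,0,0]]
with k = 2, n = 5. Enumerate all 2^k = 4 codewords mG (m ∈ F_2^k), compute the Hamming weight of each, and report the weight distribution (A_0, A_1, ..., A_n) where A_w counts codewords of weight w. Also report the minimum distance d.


Weight distribution: A_0 = 1, A_3 = 2, A_4 = 1. Minimum distance d = 3.

Enumerate all 2^2 = 4 messages m ∈ F_2^2.
For each, compute codeword c = mG in F_2^5, then tally its weight.
  m = 00 → c = 00000, weight = 0.
  m = 10 → c = 01011, weight = 3.
  m = 01 → c = 11100, weight = 3.
  m = 11 → c = 10111, weight = 4.
Tally weights:
  weight 0: 1 codewords.
  weight 3: 2 codewords.
  weight 4: 1 codewords.
Minimum distance d = smallest w > 0 with A_w > 0 = 3.
Sanity: Σ A_w = 4 = 2^2 = 4 ✓.


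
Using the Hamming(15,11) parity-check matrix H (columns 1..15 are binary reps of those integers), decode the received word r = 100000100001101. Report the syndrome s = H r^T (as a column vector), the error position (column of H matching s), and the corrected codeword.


s = (1, 0, 0, 0)^T, error position = 8, corrected codeword c = 100000110001101

Compute s = H r^T mod 2 one row at a time:
  s_1 = 0 + 0 + 0 + 0 + 1 + 1 + 0 + 1 = 3 ≡ 1 (mod 2).
  s_2 = 0 + 0 + 0 + 1 + 1 + 1 + 0 + 1 = 4 ≡ 0 (mod 2).
  s_3 = 0 + 0 + 0 + 1 + 0 + 0 + 0 + 1 = 2 ≡ 0 (mod 2).
  s_4 = 1 + 0 + 0 + 1 + 0 + 0 + 1 + 1 = 4 ≡ 0 (mod 2).
s = (1, 0, 0, 0)^T — this equals column 8 of H (binary 1000), so error is at position 8.
Correct: flip bit 8 of r = 100000100001101 to get c = 100000110001101.


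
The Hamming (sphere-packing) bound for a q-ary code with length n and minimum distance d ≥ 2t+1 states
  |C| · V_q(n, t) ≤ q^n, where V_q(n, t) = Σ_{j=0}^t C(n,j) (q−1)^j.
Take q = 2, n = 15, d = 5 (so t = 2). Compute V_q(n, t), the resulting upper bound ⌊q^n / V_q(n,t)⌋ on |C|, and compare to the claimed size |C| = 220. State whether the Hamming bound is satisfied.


V_q(n, t) = 121, q^n = 32768, Hamming bound = 270, |C| = 220 ≤ bound (satisfied).

Step 1: Compute V_q(n, t) = Σ_{j=0}^2 C(n, j) (q−1)^j.
  j = 0: C(15,0)·(1)^0 = 1·1 = 1.
  j = 1: C(15,1)·(1)^1 = 15·1 = 15.
  j = 2: C(15,2)·(1)^2 = 105·1 = 105.
  V_q(n, t) = 1 + 15 + 105 = 121.
Step 2: q^n = 2^15 = 32768.
Step 3: Hamming bound ⌊q^n / V_q(n,t)⌋ = ⌊32768/121⌋ = 270.
Step 4: Compare |C| = 220 to 270: satisfied.
The claimed |C| lies below the Hamming bound.


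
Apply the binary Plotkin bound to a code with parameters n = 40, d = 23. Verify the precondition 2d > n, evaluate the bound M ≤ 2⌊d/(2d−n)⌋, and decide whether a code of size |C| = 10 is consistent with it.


Plotkin bound M ≤ 6; given |C| = 10 > bound (violated).

Check applicability: 2d = 46, n = 40.
2d − n = 6 > 0, so Plotkin applies.
Compute d/(2d−n) = 23/6 ≈ 3.8333.
⌊d/(2d−n)⌋ = 3.
Plotkin bound: M ≤ 2·3 = 6.
Given |C| = 10, check: VIOLATED.
This |C| is above the Plotkin bound, so no binary code with n = 40, d = 23 and 10 codewords exists.


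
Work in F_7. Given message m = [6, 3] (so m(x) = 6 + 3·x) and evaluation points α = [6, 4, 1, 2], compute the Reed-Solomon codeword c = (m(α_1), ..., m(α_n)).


c = [3, 4, 2, 5]

Message polynomial: m(x) = 6 + 3·x (mod 7).
For each evaluation point α_i, compute m(α_i) mod 7:
  α_1 = 6: Horner steps 3 → 3, so m(6) = 3.
  α_2 = 4: Horner steps 3 → 4, so m(4) = 4.
  α_3 = 1: Horner steps 3 → 2, so m(1) = 2.
  α_4 = 2: Horner steps 3 → 5, so m(2) = 5.
Codeword c = [3, 4, 2, 5] ∈ F_7^4.


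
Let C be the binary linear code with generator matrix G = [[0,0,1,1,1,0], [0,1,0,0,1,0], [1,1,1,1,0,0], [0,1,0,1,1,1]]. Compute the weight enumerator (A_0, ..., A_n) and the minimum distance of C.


Weight distribution: A_0 = 1, A_1 = 1, A_2 = 2, A_3 = 6, A_4 = 5, A_5 = 1. Minimum distance d = 1.

Enumerate all 2^4 = 16 messages m ∈ F_2^4.
For each, compute codeword c = mG in F_2^6, then tally its weight.
  m = 0000 → c = 000000, weight = 0.
  m = 1000 → c = 001110, weight = 3.
  m = 0100 → c = 010010, weight = 2.
  m = 1100 → c = 011100, weight = 3.
  m = 0010 → c = 111100, weight = 4.
  m = 1010 → c = 110010, weight = 3.
  m = 0110 → c = 101110, weight = 4.
  m = 1110 → c = 100000, weight = 1.
  m = 0001 → c = 010111, weight = 4.
  m = 1001 → c = 011001, weight = 3.
  m = 0101 → c = 000101, weight = 2.
  m = 1101 → c = 001011, weight = 3.
  m = 0011 → c = 101011, weight = 4.
  m = 1011 → c = 100101, weight = 3.
  m = 0111 → c = 111001, weight = 4.
  m = 1111 → c = 110111, weight = 5.
Tally weights:
  weight 0: 1 codewords.
  weight 1: 1 codewords.
  weight 2: 2 codewords.
  weight 3: 6 codewords.
  weight 4: 5 codewords.
  weight 5: 1 codewords.
Minimum distance d = smallest w > 0 with A_w > 0 = 1.
Sanity: Σ A_w = 16 = 2^4 = 16 ✓.


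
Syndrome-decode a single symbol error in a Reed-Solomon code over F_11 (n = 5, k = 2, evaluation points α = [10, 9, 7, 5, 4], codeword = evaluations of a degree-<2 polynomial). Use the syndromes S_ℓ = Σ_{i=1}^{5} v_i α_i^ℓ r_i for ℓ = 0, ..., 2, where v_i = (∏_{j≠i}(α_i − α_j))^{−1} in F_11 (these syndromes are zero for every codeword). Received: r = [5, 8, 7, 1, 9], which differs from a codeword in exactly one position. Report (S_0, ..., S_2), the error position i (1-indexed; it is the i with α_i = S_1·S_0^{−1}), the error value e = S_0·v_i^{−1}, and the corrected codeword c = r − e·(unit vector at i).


S = (7, 8, 6), error at position 2, error magnitude e = 6, c = [5, 2, 7, 1, 9].

Step 1: column multipliers v_i = (∏_{j≠i}(α_i − α_j))^{−1} mod 11.
  i = 1 (α = 10): (10−9)(10−7)(10−5)(10−4) = 1·3·5·6 = 90 ≡ 2, so v_1 = 2^{−1} = 6 (mod 11).
  i = 2 (α = 9): (9−10)(9−7)(9−5)(9−4) = (−1)·2·4·5 = −40 ≡ 4, so v_2 = 4^{−1} = 3 (mod 11).
  i = 3 (α = 7): (7−10)(7−9)(7−5)(7−4) = (−3)·(−2)·2·3 = 36 ≡ 3, so v_3 = 3^{−1} = 4 (mod 11).
  i = 4 (α = 5): (5−10)(5−9)(5−7)(5−4) = (−5)·(−4)·(−2)·1 = −40 ≡ 4, so v_4 = 4^{−1} = 3 (mod 11).
  i = 5 (α = 4): (4−10)(4−9)(4−7)(4−5) = (−6)·(−5)·(−3)·(−1) = 90 ≡ 2, so v_5 = 2^{−1} = 6 (mod 11).
  v = [6, 3, 4, 3, 6].
Step 2: syndromes of r = [5, 8, 7, 1, 9] (all sums mod 11).
  S_0 = Σ v_i r_i = 6·5 + 3·8 + 4·7 + 3·1 + 6·9 = 139 ≡ 7.
  S_1 = Σ v_i α_i r_i = 6·10·5 + 3·9·8 + 4·7·7 + 3·5·1 + 6·4·9 = 943 ≡ 8.
  α_i^2 mod 11 = [1, 4, 5, 3, 5].
  S_2 = Σ v_i α_i^2 r_i = 6·1·5 + 3·4·8 + 4·5·7 + 3·3·1 + 6·5·9 = 545 ≡ 6.
  S = (7, 8, 6) ≠ 0, so r is not a codeword (an error is present).
Step 3: locate the error. For a single error e at position i, S_ℓ = v_i·e·α_i^ℓ, so α_err = S_1/S_0.
  S_0^{−1} = 7^{−1} = 8 (mod 11), so α_err = 8·8 = 64 ≡ 9 = α_2. Error position i = 2.
  Consistency check: S_2/S_1 = 6·7 = 42 ≡ 9 = α_err ✓ (single-error assumption holds).
Step 4: error magnitude e = S_0/v_2 = S_0·∏_{j≠2}(α_2 − α_j) = 7·4 = 28 ≡ 6 (mod 11).
Step 5: correct position 2: c_2 = r_2 − e = 8 − 6 ≡ 2 (mod 11). Hence c = [5, 2, 7, 1, 9].
  Check: interpolating c through the α_i gives m(x) = 8 + 3·x (degree < 2) with m(α_i) = c_i for every i, so c is indeed a codeword.


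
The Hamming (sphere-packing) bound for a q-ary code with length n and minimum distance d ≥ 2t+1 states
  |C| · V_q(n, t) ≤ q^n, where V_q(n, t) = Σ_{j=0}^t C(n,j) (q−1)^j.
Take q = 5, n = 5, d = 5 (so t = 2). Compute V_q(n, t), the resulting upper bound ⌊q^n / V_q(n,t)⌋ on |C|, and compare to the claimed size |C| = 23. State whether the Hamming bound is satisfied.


V_q(n, t) = 181, q^n = 3125, Hamming bound = 17, |C| = 23 > bound (violated).

Step 1: Compute V_q(n, t) = Σ_{j=0}^2 C(n, j) (q−1)^j.
  j = 0: C(5,0)·(4)^0 = 1·1 = 1.
  j = 1: C(5,1)·(4)^1 = 5·4 = 20.
  j = 2: C(5,2)·(4)^2 = 10·16 = 160.
  V_q(n, t) = 1 + 20 + 160 = 181.
Step 2: q^n = 5^5 = 3125.
Step 3: Hamming bound ⌊q^n / V_q(n,t)⌋ = ⌊3125/181⌋ = 17.
Step 4: Compare |C| = 23 to 17: violated.
The claimed |C| lies above the Hamming bound, so no 5-ary code of length 5 with d ≥ 5 can have 23 codewords.


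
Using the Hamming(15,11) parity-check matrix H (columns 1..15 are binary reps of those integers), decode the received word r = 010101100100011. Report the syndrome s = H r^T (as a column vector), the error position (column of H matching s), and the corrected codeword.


s = (1, 1, 0, 0)^T, error position = 12, corrected codeword c = 010101100101011

Compute s = H r^T mod 2 one row at a time:
  s_1 = 0 + 0 + 1 + 0 + 0 + 0 + 1 + 1 = 3 ≡ 1 (mod 2).
  s_2 = 1 + 0 + 1 + 1 + 0 + 0 + 1 + 1 = 5 ≡ 1 (mod 2).
  s_3 = 1 + 0 + 1 + 1 + 1 + 0 + 1 + 1 = 6 ≡ 0 (mod 2).
  s_4 = 0 + 0 + 0 + 1 + 0 + 0 + 0 + 1 = 2 ≡ 0 (mod 2).
s = (1, 1, 0, 0)^T — this equals column 12 of H (binary 1100), so error is at position 12.
Correct: flip bit 12 of r = 010101100100011 to get c = 010101100101011.


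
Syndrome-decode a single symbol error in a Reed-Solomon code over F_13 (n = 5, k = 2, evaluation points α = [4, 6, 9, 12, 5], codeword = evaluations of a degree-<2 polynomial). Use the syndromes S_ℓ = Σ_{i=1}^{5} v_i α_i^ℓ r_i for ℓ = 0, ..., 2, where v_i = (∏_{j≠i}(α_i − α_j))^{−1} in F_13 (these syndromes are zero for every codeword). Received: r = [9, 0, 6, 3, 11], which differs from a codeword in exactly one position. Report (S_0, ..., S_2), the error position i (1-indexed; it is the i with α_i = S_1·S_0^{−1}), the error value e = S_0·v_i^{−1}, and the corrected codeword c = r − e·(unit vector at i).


S = (8, 5, 8), error at position 4, error magnitude e = 4, c = [9, 0, 6, 12, 11].

Step 1: column multipliers v_i = (∏_{j≠i}(α_i − α_j))^{−1} mod 13.
  i = 1 (α = 4): (4−6)(4−9)(4−12)(4−5) = (−2)·(−5)·(−8)·(−1) = 80 ≡ 2, so v_1 = 2^{−1} = 7 (mod 13).
  i = 2 (α = 6): (6−4)(6−9)(6−12)(6−5) = 2·(−3)·(−6)·1 = 36 ≡ 10, so v_2 = 10^{−1} = 4 (mod 13).
  i = 3 (α = 9): (9−4)(9−6)(9−12)(9−5) = 5·3·(−3)·4 = −180 ≡ 2, so v_3 = 2^{−1} = 7 (mod 13).
  i = 4 (α = 12): (12−4)(12−6)(12−9)(12−5) = 8·6·3·7 = 1008 ≡ 7, so v_4 = 7^{−1} = 2 (mod 13).
  i = 5 (α = 5): (5−4)(5−6)(5−9)(5−12) = 1·(−1)·(−4)·(−7) = −28 ≡ 11, so v_5 = 11^{−1} = 6 (mod 13).
  v = [7, 4, 7, 2, 6].
Step 2: syndromes of r = [9, 0, 6, 3, 11] (all sums mod 13).
  S_0 = Σ v_i r_i = 7·9 + 4·0 + 7·6 + 2·3 + 6·11 = 177 ≡ 8.
  S_1 = Σ v_i α_i r_i = 7·4·9 + 4·6·0 + 7·9·6 + 2·12·3 + 6·5·11 = 1032 ≡ 5.
  α_i^2 mod 13 = [3, 10, 3, 1, 12].
  S_2 = Σ v_i α_i^2 r_i = 7·3·9 + 4·10·0 + 7·3·6 + 2·1·3 + 6·12·11 = 1113 ≡ 8.
  S = (8, 5, 8) ≠ 0, so r is not a codeword (an error is present).
Step 3: locate the error. For a single error e at position i, S_ℓ = v_i·e·α_i^ℓ, so α_err = S_1/S_0.
  S_0^{−1} = 8^{−1} = 5 (mod 13), so α_err = 5·5 = 25 ≡ 12 = α_4. Error position i = 4.
  Consistency check: S_2/S_1 = 8·8 = 64 ≡ 12 = α_err ✓ (single-error assumption holds).
Step 4: error magnitude e = S_0/v_4 = S_0·∏_{j≠4}(α_4 − α_j) = 8·7 = 56 ≡ 4 (mod 13).
Step 5: correct position 4: c_4 = r_4 − e = 3 − 4 ≡ 12 (mod 13). Hence c = [9, 0, 6, 12, 11].
  Check: interpolating c through the α_i gives m(x) = 1 + 2·x (degree < 2) with m(α_i) = c_i for every i, so c is indeed a codeword.


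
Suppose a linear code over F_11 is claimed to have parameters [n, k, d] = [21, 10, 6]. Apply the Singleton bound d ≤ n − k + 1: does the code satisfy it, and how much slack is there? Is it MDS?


Singleton RHS = n − k + 1 = 12, slack = 6, bound satisfied, not MDS.

Singleton bound: d ≤ n − k + 1.
Here n = 21, k = 10, so n − k + 1 = 12.
Given d = 6, check d ≤ 12: YES.
Slack = (n − k + 1) − d = 6.
The code is NOT MDS (slack = 6 > 0).
Description: the claimed parameters are [21, 10, 6]_11; such a code would be non-MDS.


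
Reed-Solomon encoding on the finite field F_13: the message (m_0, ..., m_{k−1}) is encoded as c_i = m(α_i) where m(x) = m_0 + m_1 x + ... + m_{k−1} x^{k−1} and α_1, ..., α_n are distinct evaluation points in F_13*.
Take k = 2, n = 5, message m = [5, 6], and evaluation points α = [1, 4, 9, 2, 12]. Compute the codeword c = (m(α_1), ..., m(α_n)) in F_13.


c = [11, 3, 7, 4, 12]

Message polynomial: m(x) = 5 + 6·x (mod 13).
For each evaluation point α_i, compute m(α_i) mod 13:
  α_1 = 1: Horner steps 6 → 11, so m(1) = 11.
  α_2 = 4: Horner steps 6 → 3, so m(4) = 3.
  α_3 = 9: Horner steps 6 → 7, so m(9) = 7.
  α_4 = 2: Horner steps 6 → 4, so m(2) = 4.
  α_5 = 12: Horner steps 6 → 12, so m(12) = 12.
Codeword c = [11, 3, 7, 4, 12] ∈ F_13^5.


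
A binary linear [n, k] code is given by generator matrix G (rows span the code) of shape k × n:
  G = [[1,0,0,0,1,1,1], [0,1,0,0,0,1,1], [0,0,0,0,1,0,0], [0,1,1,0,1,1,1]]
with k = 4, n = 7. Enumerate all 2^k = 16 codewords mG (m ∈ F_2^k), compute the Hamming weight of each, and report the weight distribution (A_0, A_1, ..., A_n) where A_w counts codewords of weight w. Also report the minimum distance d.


Weight distribution: A_0 = 1, A_1 = 2, A_2 = 2, A_3 = 4, A_4 = 5, A_5 = 2. Minimum distance d = 1.

Enumerate all 2^4 = 16 messages m ∈ F_2^4.
For each, compute codeword c = mG in F_2^7, then tally its weight.
  m = 0000 → c = 0000000, weight = 0.
  m = 1000 → c = 1000111, weight = 4.
  m = 0100 → c = 0100011, weight = 3.
  m = 1100 → c = 1100100, weight = 3.
  m = 0010 → c = 0000100, weight = 1.
  m = 1010 → c = 1000011, weight = 3.
  m = 0110 → c = 0100111, weight = 4.
  m = 1110 → c = 1100000, weight = 2.
  m = 0001 → c = 0110111, weight = 5.
  m = 1001 → c = 1110000, weight = 3.
  m = 0101 → c = 0010100, weight = 2.
  m = 1101 → c = 1010011, weight = 4.
  m = 0011 → c = 0110011, weight = 4.
  m = 1011 → c = 1110100, weight = 4.
  m = 0111 → c = 0010000, weight = 1.
  m = 1111 → c = 1010111, weight = 5.
Tally weights:
  weight 0: 1 codewords.
  weight 1: 2 codewords.
  weight 2: 2 codewords.
  weight 3: 4 codewords.
  weight 4: 5 codewords.
  weight 5: 2 codewords.
Minimum distance d = smallest w > 0 with A_w > 0 = 1.
Sanity: Σ A_w = 16 = 2^4 = 16 ✓.


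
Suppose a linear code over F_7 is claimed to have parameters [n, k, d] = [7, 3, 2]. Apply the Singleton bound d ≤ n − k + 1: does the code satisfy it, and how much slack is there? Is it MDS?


Singleton RHS = n − k + 1 = 5, slack = 3, bound satisfied, not MDS.

Singleton bound: d ≤ n − k + 1.
Here n = 7, k = 3, so n − k + 1 = 5.
Given d = 2, check d ≤ 5: YES.
Slack = (n − k + 1) − d = 3.
The code is NOT MDS (slack = 3 > 0).
Description: the claimed parameters are [7, 3, 2]_7; such a code would be non-MDS.


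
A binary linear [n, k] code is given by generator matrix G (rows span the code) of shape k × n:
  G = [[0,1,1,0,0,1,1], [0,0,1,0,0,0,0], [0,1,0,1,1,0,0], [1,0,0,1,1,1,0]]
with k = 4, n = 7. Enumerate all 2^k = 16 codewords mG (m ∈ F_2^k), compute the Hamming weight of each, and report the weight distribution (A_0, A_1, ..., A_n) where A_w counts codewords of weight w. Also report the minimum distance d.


Weight distribution: A_0 = 1, A_1 = 1, A_2 = 1, A_3 = 4, A_4 = 5, A_5 = 3, A_6 = 1. Minimum distance d = 1.

Enumerate all 2^4 = 16 messages m ∈ F_2^4.
For each, compute codeword c = mG in F_2^7, then tally its weight.
  m = 0000 → c = 0000000, weight = 0.
  m = 1000 → c = 0110011, weight = 4.
  m = 0100 → c = 0010000, weight = 1.
  m = 1100 → c = 0100011, weight = 3.
  m = 0010 → c = 0101100, weight = 3.
  m = 1010 → c = 0011111, weight = 5.
  m = 0110 → c = 0111100, weight = 4.
  m = 1110 → c = 0001111, weight = 4.
  m = 0001 → c = 1001110, weight = 4.
  m = 1001 → c = 1111101, weight = 6.
  m = 0101 → c = 1011110, weight = 5.
  m = 1101 → c = 1101101, weight = 5.
  m = 0011 → c = 1100010, weight = 3.
  m = 1011 → c = 1010001, weight = 3.
  m = 0111 → c = 1110010, weight = 4.
  m = 1111 → c = 1000001, weight = 2.
Tally weights:
  weight 0: 1 codewords.
  weight 1: 1 codewords.
  weight 2: 1 codewords.
  weight 3: 4 codewords.
  weight 4: 5 codewords.
  weight 5: 3 codewords.
  weight 6: 1 codewords.
Minimum distance d = smallest w > 0 with A_w > 0 = 1.
Sanity: Σ A_w = 16 = 2^4 = 16 ✓.


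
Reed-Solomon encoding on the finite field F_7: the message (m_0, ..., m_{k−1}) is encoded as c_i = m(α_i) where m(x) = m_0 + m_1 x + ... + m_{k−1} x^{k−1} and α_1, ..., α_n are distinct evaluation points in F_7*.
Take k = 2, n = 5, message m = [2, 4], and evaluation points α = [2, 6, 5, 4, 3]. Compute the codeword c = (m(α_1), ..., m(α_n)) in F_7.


c = [3, 5, 1, 4, 0]

Message polynomial: m(x) = 2 + 4·x (mod 7).
For each evaluation point α_i, compute m(α_i) mod 7:
  α_1 = 2: Horner steps 4 → 3, so m(2) = 3.
  α_2 = 6: Horner steps 4 → 5, so m(6) = 5.
  α_3 = 5: Horner steps 4 → 1, so m(5) = 1.
  α_4 = 4: Horner steps 4 → 4, so m(4) = 4.
  α_5 = 3: Horner steps 4 → 0, so m(3) = 0.
Codeword c = [3, 5, 1, 4, 0] ∈ F_7^5.


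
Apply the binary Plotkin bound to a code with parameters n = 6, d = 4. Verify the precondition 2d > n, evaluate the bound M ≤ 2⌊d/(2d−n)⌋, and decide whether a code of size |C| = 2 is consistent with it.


Plotkin bound M ≤ 4; given |C| = 2 ≤ bound (satisfied).

Check applicability: 2d = 8, n = 6.
2d − n = 2 > 0, so Plotkin applies.
Compute d/(2d−n) = 4/2 ≈ 2.0000.
⌊d/(2d−n)⌋ = 2.
Plotkin bound: M ≤ 2·2 = 4.
Given |C| = 2, check: satisfied.
This |C| is below the Plotkin bound.


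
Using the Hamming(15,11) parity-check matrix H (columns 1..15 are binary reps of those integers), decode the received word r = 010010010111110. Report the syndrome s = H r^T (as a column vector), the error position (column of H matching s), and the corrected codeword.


s = (0, 0, 0, 1)^T, error position = 1, corrected codeword c = 110010010111110

Compute s = H r^T mod 2 one row at a time:
  s_1 = 1 + 0 + 1 + 1 + 1 + 1 + 1 + 0 = 6 ≡ 0 (mod 2).
  s_2 = 0 + 1 + 0 + 0 + 1 + 1 + 1 + 0 = 4 ≡ 0 (mod 2).
  s_3 = 1 + 0 + 0 + 0 + 1 + 1 + 1 + 0 = 4 ≡ 0 (mod 2).
  s_4 = 0 + 0 + 1 + 0 + 0 + 1 + 1 + 0 = 3 ≡ 1 (mod 2).
s = (0, 0, 0, 1)^T — this equals column 1 of H (binary 0001), so error is at position 1.
Correct: flip bit 1 of r = 010010010111110 to get c = 110010010111110.


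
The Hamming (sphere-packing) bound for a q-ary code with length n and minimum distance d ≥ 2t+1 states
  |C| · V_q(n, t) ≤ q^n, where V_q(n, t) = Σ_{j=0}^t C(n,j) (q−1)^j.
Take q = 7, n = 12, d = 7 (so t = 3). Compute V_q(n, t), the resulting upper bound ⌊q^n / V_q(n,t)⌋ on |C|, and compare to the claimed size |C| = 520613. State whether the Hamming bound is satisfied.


V_q(n, t) = 49969, q^n = 13841287201, Hamming bound = 276997, |C| = 520613 > bound (violated).

Step 1: Compute V_q(n, t) = Σ_{j=0}^3 C(n, j) (q−1)^j.
  j = 0: C(12,0)·(6)^0 = 1·1 = 1.
  j = 1: C(12,1)·(6)^1 = 12·6 = 72.
  j = 2: C(12,2)·(6)^2 = 66·36 = 2376.
  j = 3: C(12,3)·(6)^3 = 220·216 = 47520.
  V_q(n, t) = 1 + 72 + 2376 + 47520 = 49969.
Step 2: q^n = 7^12 = 13841287201.
Step 3: Hamming bound ⌊q^n / V_q(n,t)⌋ = ⌊13841287201/49969⌋ = 276997.
Step 4: Compare |C| = 520613 to 276997: violated.
The claimed |C| lies above the Hamming bound, so no 7-ary code of length 12 with d ≥ 7 can have 520613 codewords.


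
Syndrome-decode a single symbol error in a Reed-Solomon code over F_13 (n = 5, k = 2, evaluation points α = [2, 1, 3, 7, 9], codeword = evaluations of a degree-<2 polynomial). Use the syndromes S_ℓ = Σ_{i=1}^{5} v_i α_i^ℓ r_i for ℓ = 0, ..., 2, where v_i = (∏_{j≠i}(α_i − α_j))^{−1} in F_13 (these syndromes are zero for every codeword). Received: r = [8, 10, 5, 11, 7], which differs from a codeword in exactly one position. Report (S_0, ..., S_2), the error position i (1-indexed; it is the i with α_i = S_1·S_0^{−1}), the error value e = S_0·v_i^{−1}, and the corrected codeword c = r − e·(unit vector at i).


S = (10, 4, 12), error at position 3, error magnitude e = 12, c = [8, 10, 6, 11, 7].

Step 1: column multipliers v_i = (∏_{j≠i}(α_i − α_j))^{−1} mod 13.
  i = 1 (α = 2): (2−1)(2−3)(2−7)(2−9) = 1·(−1)·(−5)·(−7) = −35 ≡ 4, so v_1 = 4^{−1} = 10 (mod 13).
  i = 2 (α = 1): (1−2)(1−3)(1−7)(1−9) = (−1)·(−2)·(−6)·(−8) = 96 ≡ 5, so v_2 = 5^{−1} = 8 (mod 13).
  i = 3 (α = 3): (3−2)(3−1)(3−7)(3−9) = 1·2·(−4)·(−6) = 48 ≡ 9, so v_3 = 9^{−1} = 3 (mod 13).
  i = 4 (α = 7): (7−2)(7−1)(7−3)(7−9) = 5·6·4·(−2) = −240 ≡ 7, so v_4 = 7^{−1} = 2 (mod 13).
  i = 5 (α = 9): (9−2)(9−1)(9−3)(9−7) = 7·8·6·2 = 672 ≡ 9, so v_5 = 9^{−1} = 3 (mod 13).
  v = [10, 8, 3, 2, 3].
Step 2: syndromes of r = [8, 10, 5, 11, 7] (all sums mod 13).
  S_0 = Σ v_i r_i = 10·8 + 8·10 + 3·5 + 2·11 + 3·7 = 218 ≡ 10.
  S_1 = Σ v_i α_i r_i = 10·2·8 + 8·1·10 + 3·3·5 + 2·7·11 + 3·9·7 = 628 ≡ 4.
  α_i^2 mod 13 = [4, 1, 9, 10, 3].
  S_2 = Σ v_i α_i^2 r_i = 10·4·8 + 8·1·10 + 3·9·5 + 2·10·11 + 3·3·7 = 818 ≡ 12.
  S = (10, 4, 12) ≠ 0, so r is not a codeword (an error is present).
Step 3: locate the error. For a single error e at position i, S_ℓ = v_i·e·α_i^ℓ, so α_err = S_1/S_0.
  S_0^{−1} = 10^{−1} = 4 (mod 13), so α_err = 4·4 = 16 ≡ 3 = α_3. Error position i = 3.
  Consistency check: S_2/S_1 = 12·10 = 120 ≡ 3 = α_err ✓ (single-error assumption holds).
Step 4: error magnitude e = S_0/v_3 = S_0·∏_{j≠3}(α_3 − α_j) = 10·9 = 90 ≡ 12 (mod 13).
Step 5: correct position 3: c_3 = r_3 − e = 5 − 12 ≡ 6 (mod 13). Hence c = [8, 10, 6, 11, 7].
  Check: interpolating c through the α_i gives m(x) = 12 + 11·x (degree < 2) with m(α_i) = c_i for every i, so c is indeed a codeword.
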